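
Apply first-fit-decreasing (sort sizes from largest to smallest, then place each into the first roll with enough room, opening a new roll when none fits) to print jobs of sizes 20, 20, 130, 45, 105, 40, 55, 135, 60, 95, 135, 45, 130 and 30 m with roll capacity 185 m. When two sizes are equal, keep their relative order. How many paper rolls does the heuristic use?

6

Sorted descending: 135, 135, 130, 130, 105, 95, 60, 55, 45, 45, 40, 30, 20, 20.
  135 → roll 1 (new)  [load 135/185]
  135 → roll 2 (new)  [load 135/185]
  130 → roll 3 (new)  [load 130/185]
  130 → roll 4 (new)  [load 130/185]
  105 → roll 5 (new)  [load 105/185]
  95 → roll 6 (new)  [load 95/185]
  60 → roll 5  [load 165/185]
  55 → roll 3  [load 185/185]
  45 → roll 1  [load 180/185]
  45 → roll 2  [load 180/185]
  40 → roll 4  [load 170/185]
  30 → roll 6  [load 125/185]
  20 → roll 5  [load 185/185]
  20 → roll 6  [load 145/185]
6 paper rolls opened.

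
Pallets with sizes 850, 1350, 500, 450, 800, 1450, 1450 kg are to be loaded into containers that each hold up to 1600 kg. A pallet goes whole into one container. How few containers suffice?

Total = 1450 + 1450 + 1350 + 850 + 800 + 500 + 450 = 6850 kg.
Lower bound: ⌈6850/1600⌉ = 5 containers.
A packing using 5 containers:
  container 1: 1450 = 1450
  container 2: 1450 = 1450
  container 3: 1350 = 1350
  container 4: 850 + 500 = 1350
  container 5: 800 + 450 = 1250
This matches the lower bound, so 5 is optimal.

5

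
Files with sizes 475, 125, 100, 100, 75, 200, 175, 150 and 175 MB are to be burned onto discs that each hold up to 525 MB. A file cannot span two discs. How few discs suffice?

Total = 475 + 200 + 175 + 175 + 150 + 125 + 100 + 100 + 75 = 1575 MB.
Lower bound: ⌈1575/525⌉ = 3 discs.
A packing using 4 discs:
  disc 1: 475 = 475
  disc 2: 200 + 175 + 150 = 525
  disc 3: 175 + 125 + 100 + 100 = 500
  disc 4: 75 = 75
No arrangement into 3 discs stays within capacity, so 4 is optimal.

4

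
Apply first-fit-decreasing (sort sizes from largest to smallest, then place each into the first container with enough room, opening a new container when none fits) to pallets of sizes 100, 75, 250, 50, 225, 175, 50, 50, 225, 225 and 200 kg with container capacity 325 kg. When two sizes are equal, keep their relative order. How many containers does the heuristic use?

6

Sorted descending: 250, 225, 225, 225, 200, 175, 100, 75, 50, 50, 50.
  250 → container 1 (new)  [load 250/325]
  225 → container 2 (new)  [load 225/325]
  225 → container 3 (new)  [load 225/325]
  225 → container 4 (new)  [load 225/325]
  200 → container 5 (new)  [load 200/325]
  175 → container 6 (new)  [load 175/325]
  100 → container 2  [load 325/325]
  75 → container 1  [load 325/325]
  50 → container 3  [load 275/325]
  50 → container 3  [load 325/325]
  50 → container 4  [load 275/325]
6 containers opened.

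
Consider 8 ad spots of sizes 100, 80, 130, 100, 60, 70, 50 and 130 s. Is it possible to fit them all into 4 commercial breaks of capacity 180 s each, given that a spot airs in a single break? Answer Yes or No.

No

Total = 720 s; ⌈720/180⌉ = 4.
The bound of 4 does not rule out 4, but exhaustive search shows no assignment into 4 commercial breaks of capacity 180 s exists — the minimum is 5.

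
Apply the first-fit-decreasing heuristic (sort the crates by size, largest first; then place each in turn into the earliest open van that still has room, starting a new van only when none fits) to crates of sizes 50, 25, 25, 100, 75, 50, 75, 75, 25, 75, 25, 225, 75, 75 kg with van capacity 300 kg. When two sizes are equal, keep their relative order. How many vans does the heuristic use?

Sorted descending: 225, 100, 75, 75, 75, 75, 75, 75, 50, 50, 25, 25, 25, 25.
  225 → van 1 (new)  [load 225/300]
  100 → van 2 (new)  [load 100/300]
  75 → van 1  [load 300/300]
  75 → van 2  [load 175/300]
  75 → van 2  [load 250/300]
  75 → van 3 (new)  [load 75/300]
  75 → van 3  [load 150/300]
  75 → van 3  [load 225/300]
  50 → van 2  [load 300/300]
  50 → van 3  [load 275/300]
  25 → van 3  [load 300/300]
  25 → van 4 (new)  [load 25/300]
  25 → van 4  [load 50/300]
  25 → van 4  [load 75/300]
4 vans opened.

4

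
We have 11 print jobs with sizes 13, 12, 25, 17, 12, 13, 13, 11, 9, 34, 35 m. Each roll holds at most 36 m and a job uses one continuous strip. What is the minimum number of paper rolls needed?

6

Total = 35 + 34 + 25 + 17 + 13 + 13 + 13 + 12 + 12 + 11 + 9 = 194 m.
Lower bound: ⌈194/36⌉ = 6 paper rolls.
A packing using 6 paper rolls:
  roll 1: 35 = 35
  roll 2: 34 = 34
  roll 3: 25 + 11 = 36
  roll 4: 17 + 13 = 30
  roll 5: 13 + 13 + 9 = 35
  roll 6: 12 + 12 = 24
This matches the lower bound, so 6 is optimal.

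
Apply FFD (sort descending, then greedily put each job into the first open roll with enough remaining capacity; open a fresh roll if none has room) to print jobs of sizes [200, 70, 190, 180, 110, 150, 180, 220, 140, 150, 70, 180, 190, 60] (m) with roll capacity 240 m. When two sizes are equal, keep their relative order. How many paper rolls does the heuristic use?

11

Sorted descending: 220, 200, 190, 190, 180, 180, 180, 150, 150, 140, 110, 70, 70, 60.
  220 → roll 1 (new)  [load 220/240]
  200 → roll 2 (new)  [load 200/240]
  190 → roll 3 (new)  [load 190/240]
  190 → roll 4 (new)  [load 190/240]
  180 → roll 5 (new)  [load 180/240]
  180 → roll 6 (new)  [load 180/240]
  180 → roll 7 (new)  [load 180/240]
  150 → roll 8 (new)  [load 150/240]
  150 → roll 9 (new)  [load 150/240]
  140 → roll 10 (new)  [load 140/240]
  110 → roll 11 (new)  [load 110/240]
  70 → roll 8  [load 220/240]
  70 → roll 9  [load 220/240]
  60 → roll 5  [load 240/240]
11 paper rolls opened.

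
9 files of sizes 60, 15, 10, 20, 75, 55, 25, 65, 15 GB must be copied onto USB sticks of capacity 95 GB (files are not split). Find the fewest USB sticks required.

4

Total = 75 + 65 + 60 + 55 + 25 + 20 + 15 + 15 + 10 = 340 GB.
Lower bound: ⌈340/95⌉ = 4 USB sticks.
A packing using 4 USB sticks:
  USB stick 1: 75 + 20 = 95
  USB stick 2: 65 + 25 = 90
  USB stick 3: 60 + 15 + 15 = 90
  USB stick 4: 55 + 10 = 65
This matches the lower bound, so 4 is optimal.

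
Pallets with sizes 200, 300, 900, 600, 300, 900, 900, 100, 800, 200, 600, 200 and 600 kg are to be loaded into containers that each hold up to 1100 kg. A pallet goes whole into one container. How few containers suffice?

Total = 900 + 900 + 900 + 800 + 600 + 600 + 600 + 300 + 300 + 200 + 200 + 200 + 100 = 6600 kg.
Lower bound: ⌈6600/1100⌉ = 6 containers.
Also, 7 pallets each exceed 550 kg, and no two of those can share a container, so at least 7 containers are needed.
A packing using 7 containers:
  container 1: 900 + 200 = 1100
  container 2: 900 + 200 = 1100
  container 3: 900 + 200 = 1100
  container 4: 800 + 300 = 1100
  container 5: 600 + 300 + 100 = 1000
  container 6: 600 = 600
  container 7: 600 = 600
This matches the lower bound, so 7 is optimal.

7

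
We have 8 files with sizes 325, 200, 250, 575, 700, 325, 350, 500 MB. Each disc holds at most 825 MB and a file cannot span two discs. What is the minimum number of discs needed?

5

Total = 700 + 575 + 500 + 350 + 325 + 325 + 250 + 200 = 3225 MB.
Lower bound: ⌈3225/825⌉ = 4 discs.
A packing using 5 discs:
  disc 1: 700 = 700
  disc 2: 575 + 250 = 825
  disc 3: 500 + 325 = 825
  disc 4: 350 + 325 = 675
  disc 5: 200 = 200
No arrangement into 4 discs stays within capacity, so 5 is optimal.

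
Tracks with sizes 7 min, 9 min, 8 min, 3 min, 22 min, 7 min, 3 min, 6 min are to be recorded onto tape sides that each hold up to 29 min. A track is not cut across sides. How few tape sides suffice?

Total = 22 + 9 + 8 + 7 + 7 + 6 + 3 + 3 = 65 min.
Lower bound: ⌈65/29⌉ = 3 tape sides.
A packing using 3 tape sides:
  side 1: 22 + 7 = 29
  side 2: 9 + 8 + 7 + 3 = 27
  side 3: 6 + 3 = 9
This matches the lower bound, so 3 is optimal.

3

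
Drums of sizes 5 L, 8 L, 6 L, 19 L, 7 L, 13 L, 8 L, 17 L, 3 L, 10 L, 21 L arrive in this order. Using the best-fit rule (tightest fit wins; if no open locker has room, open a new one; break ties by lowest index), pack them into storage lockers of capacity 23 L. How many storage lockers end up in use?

6

  5 → locker 1 (new)  [load 5/23]
  8 → locker 1  [load 13/23]
  6 → locker 1  [load 19/23]
  19 → locker 2 (new)  [load 19/23]
  7 → locker 3 (new)  [load 7/23]
  13 → locker 3  [load 20/23]
  8 → locker 4 (new)  [load 8/23]
  17 → locker 5 (new)  [load 17/23]
  3 → locker 3  [load 23/23]
  10 → locker 4  [load 18/23]
  21 → locker 6 (new)  [load 21/23]
6 storage lockers opened.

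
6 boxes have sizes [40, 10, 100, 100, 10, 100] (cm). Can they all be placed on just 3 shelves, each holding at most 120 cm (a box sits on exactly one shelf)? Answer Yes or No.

Total = 360 cm; ⌈360/120⌉ = 3.
The bound of 3 does not rule out 3, but exhaustive search shows no assignment into 3 shelves of capacity 120 cm exists — the minimum is 4.

No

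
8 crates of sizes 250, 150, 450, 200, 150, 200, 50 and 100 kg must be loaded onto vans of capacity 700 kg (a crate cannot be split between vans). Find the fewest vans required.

3

Total = 450 + 250 + 200 + 200 + 150 + 150 + 100 + 50 = 1550 kg.
Lower bound: ⌈1550/700⌉ = 3 vans.
A packing using 3 vans:
  van 1: 450 + 250 = 700
  van 2: 200 + 200 + 150 + 150 = 700
  van 3: 100 + 50 = 150
This matches the lower bound, so 3 is optimal.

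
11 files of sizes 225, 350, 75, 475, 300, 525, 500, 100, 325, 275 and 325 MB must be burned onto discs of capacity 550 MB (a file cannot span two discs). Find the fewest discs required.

Total = 525 + 500 + 475 + 350 + 325 + 325 + 300 + 275 + 225 + 100 + 75 = 3475 MB.
Lower bound: ⌈3475/550⌉ = 7 discs.
A packing using 8 discs:
  disc 1: 525 = 525
  disc 2: 500 = 500
  disc 3: 475 + 75 = 550
  disc 4: 350 + 100 = 450
  disc 5: 325 + 225 = 550
  disc 6: 325 = 325
  disc 7: 300 = 300
  disc 8: 275 = 275
No arrangement into 7 discs stays within capacity, so 8 is optimal.

8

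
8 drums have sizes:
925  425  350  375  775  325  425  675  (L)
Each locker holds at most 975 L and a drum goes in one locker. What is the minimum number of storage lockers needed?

6

Total = 925 + 775 + 675 + 425 + 425 + 375 + 350 + 325 = 4275 L.
Lower bound: ⌈4275/975⌉ = 5 storage lockers.
A packing using 6 storage lockers:
  locker 1: 925 = 925
  locker 2: 775 = 775
  locker 3: 675 = 675
  locker 4: 425 + 425 = 850
  locker 5: 375 + 350 = 725
  locker 6: 325 = 325
No arrangement into 5 storage lockers stays within capacity, so 6 is optimal.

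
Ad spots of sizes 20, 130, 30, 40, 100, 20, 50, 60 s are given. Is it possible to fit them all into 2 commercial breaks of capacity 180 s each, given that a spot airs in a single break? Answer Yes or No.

No

Total = 450 s; ⌈450/180⌉ = 3.
At least 3 commercial breaks are required, but only 2 are allowed.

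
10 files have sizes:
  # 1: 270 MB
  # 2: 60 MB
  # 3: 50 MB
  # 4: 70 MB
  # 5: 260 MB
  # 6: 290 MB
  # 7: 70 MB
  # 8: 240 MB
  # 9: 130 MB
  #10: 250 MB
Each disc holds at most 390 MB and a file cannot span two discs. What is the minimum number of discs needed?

Total = 290 + 270 + 260 + 250 + 240 + 130 + 70 + 70 + 60 + 50 = 1690 MB.
Lower bound: ⌈1690/390⌉ = 5 discs.
A packing using 5 discs:
  disc 1: 290 + 70 = 360
  disc 2: 270 + 70 + 50 = 390
  disc 3: 260 + 130 = 390
  disc 4: 250 + 60 = 310
  disc 5: 240 = 240
This matches the lower bound, so 5 is optimal.

5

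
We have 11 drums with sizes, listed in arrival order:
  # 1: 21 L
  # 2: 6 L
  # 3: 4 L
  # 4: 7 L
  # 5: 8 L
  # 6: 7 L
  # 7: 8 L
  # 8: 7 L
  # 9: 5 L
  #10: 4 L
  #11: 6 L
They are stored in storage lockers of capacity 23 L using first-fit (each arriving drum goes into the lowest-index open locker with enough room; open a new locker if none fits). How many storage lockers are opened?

4

  21 → locker 1 (new)  [load 21/23]
  6 → locker 2 (new)  [load 6/23]
  4 → locker 2  [load 10/23]
  7 → locker 2  [load 17/23]
  8 → locker 3 (new)  [load 8/23]
  7 → locker 3  [load 15/23]
  8 → locker 3  [load 23/23]
  7 → locker 4 (new)  [load 7/23]
  5 → locker 2  [load 22/23]
  4 → locker 4  [load 11/23]
  6 → locker 4  [load 17/23]
4 storage lockers opened.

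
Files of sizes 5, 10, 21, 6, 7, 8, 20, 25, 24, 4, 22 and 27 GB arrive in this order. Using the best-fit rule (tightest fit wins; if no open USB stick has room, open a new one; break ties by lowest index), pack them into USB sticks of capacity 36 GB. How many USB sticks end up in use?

  5 → USB stick 1 (new)  [load 5/36]
  10 → USB stick 1  [load 15/36]
  21 → USB stick 1  [load 36/36]
  6 → USB stick 2 (new)  [load 6/36]
  7 → USB stick 2  [load 13/36]
  8 → USB stick 2  [load 21/36]
  20 → USB stick 3 (new)  [load 20/36]
  25 → USB stick 4 (new)  [load 25/36]
  24 → USB stick 5 (new)  [load 24/36]
  4 → USB stick 4  [load 29/36]
  22 → USB stick 6 (new)  [load 22/36]
  27 → USB stick 7 (new)  [load 27/36]
7 USB sticks opened.

7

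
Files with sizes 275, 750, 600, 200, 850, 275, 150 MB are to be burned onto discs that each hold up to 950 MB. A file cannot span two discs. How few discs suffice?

4

Total = 850 + 750 + 600 + 275 + 275 + 200 + 150 = 3100 MB.
Lower bound: ⌈3100/950⌉ = 4 discs.
A packing using 4 discs:
  disc 1: 850 = 850
  disc 2: 750 + 200 = 950
  disc 3: 600 + 275 = 875
  disc 4: 275 + 150 = 425
This matches the lower bound, so 4 is optimal.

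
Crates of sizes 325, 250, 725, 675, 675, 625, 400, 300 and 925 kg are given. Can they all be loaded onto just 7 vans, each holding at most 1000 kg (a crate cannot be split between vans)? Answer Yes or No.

A valid assignment using 6 vans:
  van 1: 925 = 925
  van 2: 725 + 250 = 975
  van 3: 675 + 325 = 1000
  van 4: 675 + 300 = 975
  van 5: 625 = 625
  van 6: 400 = 400
That uses only 6 ≤ 7, so 7 vans are enough.

Yes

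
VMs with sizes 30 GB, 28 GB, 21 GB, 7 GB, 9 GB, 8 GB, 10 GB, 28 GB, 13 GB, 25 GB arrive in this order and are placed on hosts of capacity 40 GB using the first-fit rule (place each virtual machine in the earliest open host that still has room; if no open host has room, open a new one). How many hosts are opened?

5

  30 → host 1 (new)  [load 30/40]
  28 → host 2 (new)  [load 28/40]
  21 → host 3 (new)  [load 21/40]
  7 → host 1  [load 37/40]
  9 → host 2  [load 37/40]
  8 → host 3  [load 29/40]
  10 → host 3  [load 39/40]
  28 → host 4 (new)  [load 28/40]
  13 → host 5 (new)  [load 13/40]
  25 → host 5  [load 38/40]
5 hosts opened.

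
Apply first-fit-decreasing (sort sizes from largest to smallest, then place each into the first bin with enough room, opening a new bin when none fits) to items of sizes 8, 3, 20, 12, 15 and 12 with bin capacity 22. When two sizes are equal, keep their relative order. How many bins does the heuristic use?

Sorted descending: 20, 15, 12, 12, 8, 3.
  20 → bin 1 (new)  [load 20/22]
  15 → bin 2 (new)  [load 15/22]
  12 → bin 3 (new)  [load 12/22]
  12 → bin 4 (new)  [load 12/22]
  8 → bin 3  [load 20/22]
  3 → bin 2  [load 18/22]
4 bins opened.

4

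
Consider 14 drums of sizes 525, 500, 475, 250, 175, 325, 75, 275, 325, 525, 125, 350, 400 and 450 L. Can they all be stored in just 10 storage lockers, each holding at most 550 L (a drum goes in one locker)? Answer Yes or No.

A valid assignment using 10 storage lockers:
  locker 1: 525 = 525
  locker 2: 525 = 525
  locker 3: 500 = 500
  locker 4: 475 + 75 = 550
  locker 5: 450 = 450
  locker 6: 400 + 125 = 525
  locker 7: 350 + 175 = 525
  locker 8: 325 = 325
  locker 9: 325 = 325
  locker 10: 275 + 250 = 525
Every load is within 550 L, so 10 storage lockers suffice.

Yes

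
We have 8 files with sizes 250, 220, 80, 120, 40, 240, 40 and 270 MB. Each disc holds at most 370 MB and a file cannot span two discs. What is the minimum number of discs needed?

Total = 270 + 250 + 240 + 220 + 120 + 80 + 40 + 40 = 1260 MB.
Lower bound: ⌈1260/370⌉ = 4 discs.
A packing using 4 discs:
  disc 1: 270 + 80 = 350
  disc 2: 250 + 120 = 370
  disc 3: 240 + 40 + 40 = 320
  disc 4: 220 = 220
This matches the lower bound, so 4 is optimal.

4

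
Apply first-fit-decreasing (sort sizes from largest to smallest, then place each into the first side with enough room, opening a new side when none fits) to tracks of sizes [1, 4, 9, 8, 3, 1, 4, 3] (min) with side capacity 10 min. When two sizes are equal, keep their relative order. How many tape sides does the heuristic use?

Sorted descending: 9, 8, 4, 4, 3, 3, 1, 1.
  9 → side 1 (new)  [load 9/10]
  8 → side 2 (new)  [load 8/10]
  4 → side 3 (new)  [load 4/10]
  4 → side 3  [load 8/10]
  3 → side 4 (new)  [load 3/10]
  3 → side 4  [load 6/10]
  1 → side 1  [load 10/10]
  1 → side 2  [load 9/10]
4 tape sides opened.

4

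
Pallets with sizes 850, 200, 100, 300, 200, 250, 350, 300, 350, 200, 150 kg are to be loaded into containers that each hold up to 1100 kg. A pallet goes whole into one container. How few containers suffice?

Total = 850 + 350 + 350 + 300 + 300 + 250 + 200 + 200 + 200 + 150 + 100 = 3250 kg.
Lower bound: ⌈3250/1100⌉ = 3 containers.
A packing using 3 containers:
  container 1: 850 + 250 = 1100
  container 2: 350 + 350 + 300 + 100 = 1100
  container 3: 300 + 200 + 200 + 200 + 150 = 1050
This matches the lower bound, so 3 is optimal.

3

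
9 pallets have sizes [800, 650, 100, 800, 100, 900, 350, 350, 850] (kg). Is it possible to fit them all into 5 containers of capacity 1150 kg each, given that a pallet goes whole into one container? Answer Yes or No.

A valid assignment using 5 containers:
  container 1: 900 + 100 + 100 = 1100
  container 2: 850 = 850
  container 3: 800 + 350 = 1150
  container 4: 800 + 350 = 1150
  container 5: 650 = 650
Every load is within 1150 kg, so 5 containers suffice.

Yes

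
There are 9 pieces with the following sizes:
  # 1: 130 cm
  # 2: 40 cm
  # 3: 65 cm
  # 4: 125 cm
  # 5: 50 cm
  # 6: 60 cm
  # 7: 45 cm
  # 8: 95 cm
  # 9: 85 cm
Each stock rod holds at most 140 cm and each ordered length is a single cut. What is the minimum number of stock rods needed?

6

Total = 130 + 125 + 95 + 85 + 65 + 60 + 50 + 45 + 40 = 695 cm.
Lower bound: ⌈695/140⌉ = 5 stock rods.
A packing using 6 stock rods:
  stock rod 1: 130 = 130
  stock rod 2: 125 = 125
  stock rod 3: 95 + 45 = 140
  stock rod 4: 85 + 50 = 135
  stock rod 5: 65 + 60 = 125
  stock rod 6: 40 = 40
No arrangement into 5 stock rods stays within capacity, so 6 is optimal.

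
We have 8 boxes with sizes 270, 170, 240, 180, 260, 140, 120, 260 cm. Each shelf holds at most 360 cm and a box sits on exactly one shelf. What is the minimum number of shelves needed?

6

Total = 270 + 260 + 260 + 240 + 180 + 170 + 140 + 120 = 1640 cm.
Lower bound: ⌈1640/360⌉ = 5 shelves.
A packing using 6 shelves:
  shelf 1: 270 = 270
  shelf 2: 260 = 260
  shelf 3: 260 = 260
  shelf 4: 240 + 120 = 360
  shelf 5: 180 + 170 = 350
  shelf 6: 140 = 140
No arrangement into 5 shelves stays within capacity, so 6 is optimal.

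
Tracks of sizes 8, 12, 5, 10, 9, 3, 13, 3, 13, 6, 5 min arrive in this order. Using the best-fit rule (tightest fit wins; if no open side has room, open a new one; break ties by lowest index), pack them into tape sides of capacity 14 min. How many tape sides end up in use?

  8 → side 1 (new)  [load 8/14]
  12 → side 2 (new)  [load 12/14]
  5 → side 1  [load 13/14]
  10 → side 3 (new)  [load 10/14]
  9 → side 4 (new)  [load 9/14]
  3 → side 3  [load 13/14]
  13 → side 5 (new)  [load 13/14]
  3 → side 4  [load 12/14]
  13 → side 6 (new)  [load 13/14]
  6 → side 7 (new)  [load 6/14]
  5 → side 7  [load 11/14]
7 tape sides opened.

7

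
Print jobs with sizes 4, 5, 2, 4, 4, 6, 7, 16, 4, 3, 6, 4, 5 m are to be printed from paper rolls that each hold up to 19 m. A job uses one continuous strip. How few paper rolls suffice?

4

Total = 16 + 7 + 6 + 6 + 5 + 5 + 4 + 4 + 4 + 4 + 4 + 3 + 2 = 70 m.
Lower bound: ⌈70/19⌉ = 4 paper rolls.
A packing using 4 paper rolls:
  roll 1: 16 + 3 = 19
  roll 2: 7 + 6 + 6 = 19
  roll 3: 5 + 5 + 4 + 4 = 18
  roll 4: 4 + 4 + 4 + 2 = 14
This matches the lower bound, so 4 is optimal.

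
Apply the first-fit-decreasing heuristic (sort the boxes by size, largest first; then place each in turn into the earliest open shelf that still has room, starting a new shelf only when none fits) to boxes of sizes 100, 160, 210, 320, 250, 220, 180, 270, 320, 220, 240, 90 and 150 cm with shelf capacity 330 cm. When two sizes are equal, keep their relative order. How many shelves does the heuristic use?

Sorted descending: 320, 320, 270, 250, 240, 220, 220, 210, 180, 160, 150, 100, 90.
  320 → shelf 1 (new)  [load 320/330]
  320 → shelf 2 (new)  [load 320/330]
  270 → shelf 3 (new)  [load 270/330]
  250 → shelf 4 (new)  [load 250/330]
  240 → shelf 5 (new)  [load 240/330]
  220 → shelf 6 (new)  [load 220/330]
  220 → shelf 7 (new)  [load 220/330]
  210 → shelf 8 (new)  [load 210/330]
  180 → shelf 9 (new)  [load 180/330]
  160 → shelf 10 (new)  [load 160/330]
  150 → shelf 9  [load 330/330]
  100 → shelf 6  [load 320/330]
  90 → shelf 5  [load 330/330]
10 shelves opened.

10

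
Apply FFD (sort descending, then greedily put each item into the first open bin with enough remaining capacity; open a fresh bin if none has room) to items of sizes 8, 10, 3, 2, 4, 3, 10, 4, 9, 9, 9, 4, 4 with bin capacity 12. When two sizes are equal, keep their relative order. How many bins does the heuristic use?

Sorted descending: 10, 10, 9, 9, 9, 8, 4, 4, 4, 4, 3, 3, 2.
  10 → bin 1 (new)  [load 10/12]
  10 → bin 2 (new)  [load 10/12]
  9 → bin 3 (new)  [load 9/12]
  9 → bin 4 (new)  [load 9/12]
  9 → bin 5 (new)  [load 9/12]
  8 → bin 6 (new)  [load 8/12]
  4 → bin 6  [load 12/12]
  4 → bin 7 (new)  [load 4/12]
  4 → bin 7  [load 8/12]
  4 → bin 7  [load 12/12]
  3 → bin 3  [load 12/12]
  3 → bin 4  [load 12/12]
  2 → bin 1  [load 12/12]
7 bins opened.

7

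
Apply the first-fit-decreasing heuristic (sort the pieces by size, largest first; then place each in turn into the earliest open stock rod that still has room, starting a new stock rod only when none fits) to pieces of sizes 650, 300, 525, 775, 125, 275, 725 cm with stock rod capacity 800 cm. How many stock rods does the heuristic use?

5

Sorted descending: 775, 725, 650, 525, 300, 275, 125.
  775 → stock rod 1 (new)  [load 775/800]
  725 → stock rod 2 (new)  [load 725/800]
  650 → stock rod 3 (new)  [load 650/800]
  525 → stock rod 4 (new)  [load 525/800]
  300 → stock rod 5 (new)  [load 300/800]
  275 → stock rod 4  [load 800/800]
  125 → stock rod 3  [load 775/800]
5 stock rods opened.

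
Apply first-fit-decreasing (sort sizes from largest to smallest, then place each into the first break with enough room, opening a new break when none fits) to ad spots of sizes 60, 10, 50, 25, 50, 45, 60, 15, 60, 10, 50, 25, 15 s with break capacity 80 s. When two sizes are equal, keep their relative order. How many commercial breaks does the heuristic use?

7

Sorted descending: 60, 60, 60, 50, 50, 50, 45, 25, 25, 15, 15, 10, 10.
  60 → break 1 (new)  [load 60/80]
  60 → break 2 (new)  [load 60/80]
  60 → break 3 (new)  [load 60/80]
  50 → break 4 (new)  [load 50/80]
  50 → break 5 (new)  [load 50/80]
  50 → break 6 (new)  [load 50/80]
  45 → break 7 (new)  [load 45/80]
  25 → break 4  [load 75/80]
  25 → break 5  [load 75/80]
  15 → break 1  [load 75/80]
  15 → break 2  [load 75/80]
  10 → break 3  [load 70/80]
  10 → break 3  [load 80/80]
7 commercial breaks opened.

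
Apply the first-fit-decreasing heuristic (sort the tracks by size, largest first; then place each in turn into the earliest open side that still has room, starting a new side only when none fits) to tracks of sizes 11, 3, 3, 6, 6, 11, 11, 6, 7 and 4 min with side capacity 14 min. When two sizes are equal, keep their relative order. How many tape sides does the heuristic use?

6

Sorted descending: 11, 11, 11, 7, 6, 6, 6, 4, 3, 3.
  11 → side 1 (new)  [load 11/14]
  11 → side 2 (new)  [load 11/14]
  11 → side 3 (new)  [load 11/14]
  7 → side 4 (new)  [load 7/14]
  6 → side 4  [load 13/14]
  6 → side 5 (new)  [load 6/14]
  6 → side 5  [load 12/14]
  4 → side 6 (new)  [load 4/14]
  3 → side 1  [load 14/14]
  3 → side 2  [load 14/14]
6 tape sides opened.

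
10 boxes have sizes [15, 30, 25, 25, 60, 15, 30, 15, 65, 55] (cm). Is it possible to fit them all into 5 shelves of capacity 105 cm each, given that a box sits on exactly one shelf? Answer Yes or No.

A valid assignment using 4 shelves:
  shelf 1: 65 + 30 = 95
  shelf 2: 60 + 30 + 15 = 105
  shelf 3: 55 + 25 + 25 = 105
  shelf 4: 15 + 15 = 30
That uses only 4 ≤ 5, so 5 shelves are enough.

Yes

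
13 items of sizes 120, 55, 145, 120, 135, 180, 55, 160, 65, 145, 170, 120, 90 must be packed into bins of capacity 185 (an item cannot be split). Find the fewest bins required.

10

Total = 180 + 170 + 160 + 145 + 145 + 135 + 120 + 120 + 120 + 90 + 65 + 55 + 55 = 1560.
Lower bound: ⌈1560/185⌉ = 9 bins.
A packing using 10 bins:
  bin 1: 180 = 180
  bin 2: 170 = 170
  bin 3: 160 = 160
  bin 4: 145 = 145
  bin 5: 145 = 145
  bin 6: 135 = 135
  bin 7: 120 + 65 = 185
  bin 8: 120 + 55 = 175
  bin 9: 120 + 55 = 175
  bin 10: 90 = 90
No arrangement into 9 bins stays within capacity, so 10 is optimal.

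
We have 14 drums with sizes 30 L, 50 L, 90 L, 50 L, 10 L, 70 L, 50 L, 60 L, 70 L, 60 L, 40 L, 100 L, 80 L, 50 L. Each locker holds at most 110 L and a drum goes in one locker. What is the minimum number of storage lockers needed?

8

Total = 100 + 90 + 80 + 70 + 70 + 60 + 60 + 50 + 50 + 50 + 50 + 40 + 30 + 10 = 810 L.
Lower bound: ⌈810/110⌉ = 8 storage lockers.
A packing using 8 storage lockers:
  locker 1: 100 + 10 = 110
  locker 2: 90 = 90
  locker 3: 80 + 30 = 110
  locker 4: 70 + 40 = 110
  locker 5: 70 = 70
  locker 6: 60 + 50 = 110
  locker 7: 60 + 50 = 110
  locker 8: 50 + 50 = 100
This matches the lower bound, so 8 is optimal.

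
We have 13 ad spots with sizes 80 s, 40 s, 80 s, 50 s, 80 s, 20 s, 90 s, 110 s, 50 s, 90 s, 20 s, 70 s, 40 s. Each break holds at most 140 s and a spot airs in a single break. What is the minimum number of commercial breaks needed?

7

Total = 110 + 90 + 90 + 80 + 80 + 80 + 70 + 50 + 50 + 40 + 40 + 20 + 20 = 820 s.
Lower bound: ⌈820/140⌉ = 6 commercial breaks.
A packing using 7 commercial breaks:
  break 1: 110 + 20 = 130
  break 2: 90 + 50 = 140
  break 3: 90 + 50 = 140
  break 4: 80 + 40 + 20 = 140
  break 5: 80 + 40 = 120
  break 6: 80 = 80
  break 7: 70 = 70
No arrangement into 6 commercial breaks stays within capacity, so 7 is optimal.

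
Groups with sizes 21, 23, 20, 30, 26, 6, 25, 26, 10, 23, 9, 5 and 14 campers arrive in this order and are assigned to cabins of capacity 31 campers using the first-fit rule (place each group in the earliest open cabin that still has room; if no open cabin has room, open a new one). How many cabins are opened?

9

  21 → cabin 1 (new)  [load 21/31]
  23 → cabin 2 (new)  [load 23/31]
  20 → cabin 3 (new)  [load 20/31]
  30 → cabin 4 (new)  [load 30/31]
  26 → cabin 5 (new)  [load 26/31]
  6 → cabin 1  [load 27/31]
  25 → cabin 6 (new)  [load 25/31]
  26 → cabin 7 (new)  [load 26/31]
  10 → cabin 3  [load 30/31]
  23 → cabin 8 (new)  [load 23/31]
  9 → cabin 9 (new)  [load 9/31]
  5 → cabin 2  [load 28/31]
  14 → cabin 9  [load 23/31]
9 cabins opened.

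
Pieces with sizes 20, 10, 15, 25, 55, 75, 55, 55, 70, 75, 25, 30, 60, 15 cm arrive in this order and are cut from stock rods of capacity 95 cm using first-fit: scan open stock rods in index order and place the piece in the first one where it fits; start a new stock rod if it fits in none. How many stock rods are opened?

  20 → stock rod 1 (new)  [load 20/95]
  10 → stock rod 1  [load 30/95]
  15 → stock rod 1  [load 45/95]
  25 → stock rod 1  [load 70/95]
  55 → stock rod 2 (new)  [load 55/95]
  75 → stock rod 3 (new)  [load 75/95]
  55 → stock rod 4 (new)  [load 55/95]
  55 → stock rod 5 (new)  [load 55/95]
  70 → stock rod 6 (new)  [load 70/95]
  75 → stock rod 7 (new)  [load 75/95]
  25 → stock rod 1  [load 95/95]
  30 → stock rod 2  [load 85/95]
  60 → stock rod 8 (new)  [load 60/95]
  15 → stock rod 3  [load 90/95]
8 stock rods opened.

8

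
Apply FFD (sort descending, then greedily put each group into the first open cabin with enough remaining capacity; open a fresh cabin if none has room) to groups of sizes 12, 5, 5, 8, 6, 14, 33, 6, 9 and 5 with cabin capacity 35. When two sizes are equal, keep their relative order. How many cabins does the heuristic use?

3

Sorted descending: 33, 14, 12, 9, 8, 6, 6, 5, 5, 5.
  33 → cabin 1 (new)  [load 33/35]
  14 → cabin 2 (new)  [load 14/35]
  12 → cabin 2  [load 26/35]
  9 → cabin 2  [load 35/35]
  8 → cabin 3 (new)  [load 8/35]
  6 → cabin 3  [load 14/35]
  6 → cabin 3  [load 20/35]
  5 → cabin 3  [load 25/35]
  5 → cabin 3  [load 30/35]
  5 → cabin 3  [load 35/35]
3 cabins opened.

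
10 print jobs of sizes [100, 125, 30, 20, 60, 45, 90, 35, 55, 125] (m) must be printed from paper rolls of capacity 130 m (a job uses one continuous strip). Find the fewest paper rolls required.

6

Total = 125 + 125 + 100 + 90 + 60 + 55 + 45 + 35 + 30 + 20 = 685 m.
Lower bound: ⌈685/130⌉ = 6 paper rolls.
A packing using 6 paper rolls:
  roll 1: 125 = 125
  roll 2: 125 = 125
  roll 3: 100 + 30 = 130
  roll 4: 90 + 35 = 125
  roll 5: 60 + 55 = 115
  roll 6: 45 + 20 = 65
This matches the lower bound, so 6 is optimal.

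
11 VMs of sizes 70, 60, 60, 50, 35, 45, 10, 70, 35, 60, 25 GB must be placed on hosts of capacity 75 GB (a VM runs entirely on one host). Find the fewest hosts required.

Total = 70 + 70 + 60 + 60 + 60 + 50 + 45 + 35 + 35 + 25 + 10 = 520 GB.
Lower bound: ⌈520/75⌉ = 7 hosts.
A packing using 8 hosts:
  host 1: 70 = 70
  host 2: 70 = 70
  host 3: 60 + 10 = 70
  host 4: 60 = 60
  host 5: 60 = 60
  host 6: 50 + 25 = 75
  host 7: 45 = 45
  host 8: 35 + 35 = 70
No arrangement into 7 hosts stays within capacity, so 8 is optimal.

8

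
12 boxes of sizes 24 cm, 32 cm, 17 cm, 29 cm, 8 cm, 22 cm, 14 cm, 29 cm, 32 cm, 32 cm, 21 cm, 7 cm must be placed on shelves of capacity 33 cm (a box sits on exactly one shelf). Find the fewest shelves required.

Total = 32 + 32 + 32 + 29 + 29 + 24 + 22 + 21 + 17 + 14 + 8 + 7 = 267 cm.
Lower bound: ⌈267/33⌉ = 9 shelves.
A packing using 9 shelves:
  shelf 1: 32 = 32
  shelf 2: 32 = 32
  shelf 3: 32 = 32
  shelf 4: 29 = 29
  shelf 5: 29 = 29
  shelf 6: 24 + 8 = 32
  shelf 7: 22 + 7 = 29
  shelf 8: 21 = 21
  shelf 9: 17 + 14 = 31
This matches the lower bound, so 9 is optimal.

9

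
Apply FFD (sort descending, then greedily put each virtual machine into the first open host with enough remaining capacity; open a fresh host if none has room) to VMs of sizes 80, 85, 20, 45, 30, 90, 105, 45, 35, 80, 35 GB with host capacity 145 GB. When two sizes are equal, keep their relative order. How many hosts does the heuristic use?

Sorted descending: 105, 90, 85, 80, 80, 45, 45, 35, 35, 30, 20.
  105 → host 1 (new)  [load 105/145]
  90 → host 2 (new)  [load 90/145]
  85 → host 3 (new)  [load 85/145]
  80 → host 4 (new)  [load 80/145]
  80 → host 5 (new)  [load 80/145]
  45 → host 2  [load 135/145]
  45 → host 3  [load 130/145]
  35 → host 1  [load 140/145]
  35 → host 4  [load 115/145]
  30 → host 4  [load 145/145]
  20 → host 5  [load 100/145]
5 hosts opened.

5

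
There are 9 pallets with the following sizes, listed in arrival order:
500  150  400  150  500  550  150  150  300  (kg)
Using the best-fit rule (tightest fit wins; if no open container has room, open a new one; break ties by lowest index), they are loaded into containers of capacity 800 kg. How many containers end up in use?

  500 → container 1 (new)  [load 500/800]
  150 → container 1  [load 650/800]
  400 → container 2 (new)  [load 400/800]
  150 → container 1  [load 800/800]
  500 → container 3 (new)  [load 500/800]
  550 → container 4 (new)  [load 550/800]
  150 → container 4  [load 700/800]
  150 → container 3  [load 650/800]
  300 → container 2  [load 700/800]
4 containers opened.

4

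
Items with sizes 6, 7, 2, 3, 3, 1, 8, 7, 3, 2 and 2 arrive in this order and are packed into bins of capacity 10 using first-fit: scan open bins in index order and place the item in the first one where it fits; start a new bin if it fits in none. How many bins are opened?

  6 → bin 1 (new)  [load 6/10]
  7 → bin 2 (new)  [load 7/10]
  2 → bin 1  [load 8/10]
  3 → bin 2  [load 10/10]
  3 → bin 3 (new)  [load 3/10]
  1 → bin 1  [load 9/10]
  8 → bin 4 (new)  [load 8/10]
  7 → bin 3  [load 10/10]
  3 → bin 5 (new)  [load 3/10]
  2 → bin 4  [load 10/10]
  2 → bin 5  [load 5/10]
5 bins opened.

5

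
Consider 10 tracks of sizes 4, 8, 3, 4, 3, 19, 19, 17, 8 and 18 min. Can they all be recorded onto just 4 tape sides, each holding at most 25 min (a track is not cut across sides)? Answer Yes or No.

Total = 103 min; ⌈103/25⌉ = 5.
At least 5 tape sides are required, but only 4 are allowed.

No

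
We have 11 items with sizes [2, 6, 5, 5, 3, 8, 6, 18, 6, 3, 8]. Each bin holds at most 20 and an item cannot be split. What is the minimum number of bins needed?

Total = 18 + 8 + 8 + 6 + 6 + 6 + 5 + 5 + 3 + 3 + 2 = 70.
Lower bound: ⌈70/20⌉ = 4 bins.
A packing using 4 bins:
  bin 1: 18 + 2 = 20
  bin 2: 8 + 8 + 3 = 19
  bin 3: 6 + 6 + 6 = 18
  bin 4: 5 + 5 + 3 = 13
This matches the lower bound, so 4 is optimal.

4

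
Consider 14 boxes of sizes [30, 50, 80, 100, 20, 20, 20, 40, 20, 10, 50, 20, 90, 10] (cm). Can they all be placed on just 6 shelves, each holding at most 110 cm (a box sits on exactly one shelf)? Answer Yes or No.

A valid assignment using 6 shelves:
  shelf 1: 100 + 10 = 110
  shelf 2: 90 + 20 = 110
  shelf 3: 80 + 30 = 110
  shelf 4: 50 + 50 + 10 = 110
  shelf 5: 40 + 20 + 20 + 20 = 100
  shelf 6: 20 = 20
Every load is within 110 cm, so 6 shelves suffice.

Yes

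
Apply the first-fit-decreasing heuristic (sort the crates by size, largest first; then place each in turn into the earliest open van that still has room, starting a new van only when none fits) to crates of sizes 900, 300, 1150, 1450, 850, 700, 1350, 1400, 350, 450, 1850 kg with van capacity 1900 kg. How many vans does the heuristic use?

6

Sorted descending: 1850, 1450, 1400, 1350, 1150, 900, 850, 700, 450, 350, 300.
  1850 → van 1 (new)  [load 1850/1900]
  1450 → van 2 (new)  [load 1450/1900]
  1400 → van 3 (new)  [load 1400/1900]
  1350 → van 4 (new)  [load 1350/1900]
  1150 → van 5 (new)  [load 1150/1900]
  900 → van 6 (new)  [load 900/1900]
  850 → van 6  [load 1750/1900]
  700 → van 5  [load 1850/1900]
  450 → van 2  [load 1900/1900]
  350 → van 3  [load 1750/1900]
  300 → van 4  [load 1650/1900]
6 vans opened.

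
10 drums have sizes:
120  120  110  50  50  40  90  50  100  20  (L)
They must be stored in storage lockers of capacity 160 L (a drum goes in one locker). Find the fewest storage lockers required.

Total = 120 + 120 + 110 + 100 + 90 + 50 + 50 + 50 + 40 + 20 = 750 L.
Lower bound: ⌈750/160⌉ = 5 storage lockers.
A packing using 5 storage lockers:
  locker 1: 120 + 40 = 160
  locker 2: 120 + 20 = 140
  locker 3: 110 + 50 = 160
  locker 4: 100 + 50 = 150
  locker 5: 90 + 50 = 140
This matches the lower bound, so 5 is optimal.

5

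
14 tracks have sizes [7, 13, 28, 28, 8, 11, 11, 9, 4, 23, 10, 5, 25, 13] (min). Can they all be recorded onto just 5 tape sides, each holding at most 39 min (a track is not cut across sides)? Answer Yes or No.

A valid assignment using 5 tape sides:
  side 1: 28 + 11 = 39
  side 2: 28 + 11 = 39
  side 3: 25 + 10 + 4 = 39
  side 4: 23 + 9 + 7 = 39
  side 5: 13 + 13 + 8 + 5 = 39
Every load is within 39 min, so 5 tape sides suffice.

Yes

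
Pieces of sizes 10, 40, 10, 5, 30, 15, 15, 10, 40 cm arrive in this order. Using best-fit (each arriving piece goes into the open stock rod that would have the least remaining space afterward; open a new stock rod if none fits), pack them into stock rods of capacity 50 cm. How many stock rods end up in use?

  10 → stock rod 1 (new)  [load 10/50]
  40 → stock rod 1  [load 50/50]
  10 → stock rod 2 (new)  [load 10/50]
  5 → stock rod 2  [load 15/50]
  30 → stock rod 2  [load 45/50]
  15 → stock rod 3 (new)  [load 15/50]
  15 → stock rod 3  [load 30/50]
  10 → stock rod 3  [load 40/50]
  40 → stock rod 4 (new)  [load 40/50]
4 stock rods opened.

4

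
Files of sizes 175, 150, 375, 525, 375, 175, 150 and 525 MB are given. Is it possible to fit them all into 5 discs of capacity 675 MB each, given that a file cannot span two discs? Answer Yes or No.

Yes

A valid assignment using 4 discs:
  disc 1: 525 + 150 = 675
  disc 2: 525 + 150 = 675
  disc 3: 375 + 175 = 550
  disc 4: 375 + 175 = 550
That uses only 4 ≤ 5, so 5 discs are enough.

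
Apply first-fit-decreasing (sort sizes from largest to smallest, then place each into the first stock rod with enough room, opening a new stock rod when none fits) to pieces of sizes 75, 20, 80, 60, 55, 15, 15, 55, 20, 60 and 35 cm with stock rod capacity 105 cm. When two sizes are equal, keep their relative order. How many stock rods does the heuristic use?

6

Sorted descending: 80, 75, 60, 60, 55, 55, 35, 20, 20, 15, 15.
  80 → stock rod 1 (new)  [load 80/105]
  75 → stock rod 2 (new)  [load 75/105]
  60 → stock rod 3 (new)  [load 60/105]
  60 → stock rod 4 (new)  [load 60/105]
  55 → stock rod 5 (new)  [load 55/105]
  55 → stock rod 6 (new)  [load 55/105]
  35 → stock rod 3  [load 95/105]
  20 → stock rod 1  [load 100/105]
  20 → stock rod 2  [load 95/105]
  15 → stock rod 4  [load 75/105]
  15 → stock rod 4  [load 90/105]
6 stock rods opened.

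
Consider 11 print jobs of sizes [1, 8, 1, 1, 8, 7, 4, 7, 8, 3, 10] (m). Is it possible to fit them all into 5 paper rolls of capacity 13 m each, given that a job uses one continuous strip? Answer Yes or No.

Total = 58 m; ⌈58/13⌉ = 5.
6 print jobs each exceed half the capacity and cannot share a roll, forcing at least 6 paper rolls.
At least 6 paper rolls are required, but only 5 are allowed.

No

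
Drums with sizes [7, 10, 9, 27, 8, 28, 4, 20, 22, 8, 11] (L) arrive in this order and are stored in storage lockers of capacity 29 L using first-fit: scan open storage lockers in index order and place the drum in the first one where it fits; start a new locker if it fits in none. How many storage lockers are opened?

7

  7 → locker 1 (new)  [load 7/29]
  10 → locker 1  [load 17/29]
  9 → locker 1  [load 26/29]
  27 → locker 2 (new)  [load 27/29]
  8 → locker 3 (new)  [load 8/29]
  28 → locker 4 (new)  [load 28/29]
  4 → locker 3  [load 12/29]
  20 → locker 5 (new)  [load 20/29]
  22 → locker 6 (new)  [load 22/29]
  8 → locker 3  [load 20/29]
  11 → locker 7 (new)  [load 11/29]
7 storage lockers opened.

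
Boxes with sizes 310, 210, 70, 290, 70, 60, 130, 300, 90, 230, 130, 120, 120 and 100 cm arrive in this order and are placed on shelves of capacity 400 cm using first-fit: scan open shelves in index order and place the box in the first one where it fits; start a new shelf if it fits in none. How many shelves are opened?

  310 → shelf 1 (new)  [load 310/400]
  210 → shelf 2 (new)  [load 210/400]
  70 → shelf 1  [load 380/400]
  290 → shelf 3 (new)  [load 290/400]
  70 → shelf 2  [load 280/400]
  60 → shelf 2  [load 340/400]
  130 → shelf 4 (new)  [load 130/400]
  300 → shelf 5 (new)  [load 300/400]
  90 → shelf 3  [load 380/400]
  230 → shelf 4  [load 360/400]
  130 → shelf 6 (new)  [load 130/400]
  120 → shelf 6  [load 250/400]
  120 → shelf 6  [load 370/400]
  100 → shelf 5  [load 400/400]
6 shelves opened.

6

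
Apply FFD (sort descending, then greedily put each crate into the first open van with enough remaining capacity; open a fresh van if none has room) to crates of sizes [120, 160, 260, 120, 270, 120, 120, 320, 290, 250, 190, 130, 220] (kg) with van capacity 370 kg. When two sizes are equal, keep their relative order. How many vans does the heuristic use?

8

Sorted descending: 320, 290, 270, 260, 250, 220, 190, 160, 130, 120, 120, 120, 120.
  320 → van 1 (new)  [load 320/370]
  290 → van 2 (new)  [load 290/370]
  270 → van 3 (new)  [load 270/370]
  260 → van 4 (new)  [load 260/370]
  250 → van 5 (new)  [load 250/370]
  220 → van 6 (new)  [load 220/370]
  190 → van 7 (new)  [load 190/370]
  160 → van 7  [load 350/370]
  130 → van 6  [load 350/370]
  120 → van 5  [load 370/370]
  120 → van 8 (new)  [load 120/370]
  120 → van 8  [load 240/370]
  120 → van 8  [load 360/370]
8 vans opened.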